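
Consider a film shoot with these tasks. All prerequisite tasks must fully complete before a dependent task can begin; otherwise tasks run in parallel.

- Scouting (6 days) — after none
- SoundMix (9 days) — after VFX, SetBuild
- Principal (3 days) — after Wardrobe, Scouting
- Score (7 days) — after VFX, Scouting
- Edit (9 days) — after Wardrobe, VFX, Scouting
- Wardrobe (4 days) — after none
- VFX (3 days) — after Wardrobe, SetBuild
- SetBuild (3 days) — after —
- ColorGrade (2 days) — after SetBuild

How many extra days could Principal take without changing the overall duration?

Wardrobe→VFX→Edit = 4+3+9 = 16 sets the makespan at 16 days.
Principal finishes as early as 9 and must finish by 16.
So Principal can slip 16 − 9 = 7 days.

7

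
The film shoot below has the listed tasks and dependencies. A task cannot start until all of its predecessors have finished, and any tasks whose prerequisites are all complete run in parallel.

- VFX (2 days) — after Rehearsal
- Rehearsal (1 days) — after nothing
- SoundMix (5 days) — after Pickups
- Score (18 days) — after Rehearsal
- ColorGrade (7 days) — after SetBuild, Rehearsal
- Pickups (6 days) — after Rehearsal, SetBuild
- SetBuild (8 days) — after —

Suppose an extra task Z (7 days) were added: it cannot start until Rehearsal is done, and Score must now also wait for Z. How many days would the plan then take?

Originally the plan takes 19 days.
With Z inserted, Score now waits for max(Rehearsal, Z).
New critical path: Rehearsal→Z→Score = 1+7+18 = 26 ⇒ 26 days.

26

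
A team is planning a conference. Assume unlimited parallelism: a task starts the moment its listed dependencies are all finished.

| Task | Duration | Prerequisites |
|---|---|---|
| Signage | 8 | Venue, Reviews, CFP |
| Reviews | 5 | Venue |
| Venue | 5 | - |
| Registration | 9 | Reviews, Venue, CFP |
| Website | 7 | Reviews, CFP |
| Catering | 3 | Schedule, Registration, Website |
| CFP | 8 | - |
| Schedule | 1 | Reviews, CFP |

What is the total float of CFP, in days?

2

Venue→Reviews→Registration→Catering = 5+5+9+3 = 22 sets the makespan at 22 days.
Longest path through CFP: 20 days (earliest finish 8, latest finish 10).
Slack of CFP = 2 − 0 = 2 days.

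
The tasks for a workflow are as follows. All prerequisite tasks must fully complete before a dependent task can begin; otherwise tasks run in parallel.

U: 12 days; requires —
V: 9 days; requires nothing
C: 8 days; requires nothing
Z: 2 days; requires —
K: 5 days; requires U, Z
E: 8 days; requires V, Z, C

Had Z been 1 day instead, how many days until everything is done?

As given, the longest chain is U→K = 12+5 = 17, so the finish is 17 days.
Z has 7 days of float (longest path through it is 10).
No other chain overtakes it, so the finish is 17 days.

17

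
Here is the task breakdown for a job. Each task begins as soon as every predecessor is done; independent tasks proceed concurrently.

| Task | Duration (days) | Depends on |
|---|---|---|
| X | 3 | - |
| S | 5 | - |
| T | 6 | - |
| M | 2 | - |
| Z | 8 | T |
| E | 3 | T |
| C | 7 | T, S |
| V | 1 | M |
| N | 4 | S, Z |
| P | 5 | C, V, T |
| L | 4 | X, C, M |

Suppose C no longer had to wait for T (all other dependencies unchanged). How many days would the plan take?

With the dependency in place, T→Z→N = 6+8+4 = 18 sets the finish at 18 days.
Without T→C, C's earliest start moves from 6 to 5.
New critical path: T→Z→N = 6+8+4 = 18 ⇒ 18 days.

18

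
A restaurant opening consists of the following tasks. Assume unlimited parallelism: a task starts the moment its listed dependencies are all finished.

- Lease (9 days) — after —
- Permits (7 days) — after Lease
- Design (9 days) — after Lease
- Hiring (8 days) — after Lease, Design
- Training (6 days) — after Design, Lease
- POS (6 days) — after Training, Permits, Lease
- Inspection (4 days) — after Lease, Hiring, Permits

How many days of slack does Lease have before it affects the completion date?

Critical path: Lease→Design→Hiring→Inspection = 9+9+8+4 = 30, so the finish is 30 days.
The longest chain containing Lease totals 30 days.
So Lease can slip 9 − 9 = 0 days.

0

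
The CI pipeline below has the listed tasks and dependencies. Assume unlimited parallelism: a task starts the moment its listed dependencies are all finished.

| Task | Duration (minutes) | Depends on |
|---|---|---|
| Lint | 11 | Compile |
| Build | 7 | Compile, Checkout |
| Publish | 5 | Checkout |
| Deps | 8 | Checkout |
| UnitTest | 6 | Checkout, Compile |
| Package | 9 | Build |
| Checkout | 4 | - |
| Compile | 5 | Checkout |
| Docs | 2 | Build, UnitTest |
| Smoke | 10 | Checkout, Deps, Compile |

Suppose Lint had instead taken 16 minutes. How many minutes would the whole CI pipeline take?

25

Critical path before the change: Checkout→Compile→Build→Package = 4+5+7+9 = 25 giving 25 minutes.
The longest path through Lint is only 20 minutes, so Lint has float 5.
Now Checkout→Compile→Lint = 4+5+16 = 25 is longest, so the finish becomes 25 minutes.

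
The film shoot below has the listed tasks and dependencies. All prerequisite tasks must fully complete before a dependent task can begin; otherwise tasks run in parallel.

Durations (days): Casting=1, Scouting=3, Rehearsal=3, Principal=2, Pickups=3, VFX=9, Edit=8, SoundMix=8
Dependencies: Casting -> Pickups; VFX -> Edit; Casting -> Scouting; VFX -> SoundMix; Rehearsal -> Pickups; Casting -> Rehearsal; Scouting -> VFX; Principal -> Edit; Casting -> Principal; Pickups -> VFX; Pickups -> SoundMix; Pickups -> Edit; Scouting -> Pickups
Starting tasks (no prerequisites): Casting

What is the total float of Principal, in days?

13

Critical path: Casting→Scouting→Pickups→VFX→Edit = 1+3+3+9+8 = 24, so the finish is 24 days.
Principal finishes as early as 3 and must finish by 16.
So Principal can slip 16 − 3 = 13 days.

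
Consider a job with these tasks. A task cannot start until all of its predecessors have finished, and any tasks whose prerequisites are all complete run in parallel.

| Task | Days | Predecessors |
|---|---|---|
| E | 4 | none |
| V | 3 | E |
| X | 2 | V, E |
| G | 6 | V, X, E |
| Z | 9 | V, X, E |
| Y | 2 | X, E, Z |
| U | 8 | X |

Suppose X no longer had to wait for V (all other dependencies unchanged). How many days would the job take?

18

Original critical path: E→V→X→Z→Y = 4+3+2+9+2 = 20 ⇒ 20 days.
Without V→X, X's earliest start moves from 7 to 4.
The longest chain is now E→V→Z→Y = 4+3+9+2 = 18, so the job takes 18 days.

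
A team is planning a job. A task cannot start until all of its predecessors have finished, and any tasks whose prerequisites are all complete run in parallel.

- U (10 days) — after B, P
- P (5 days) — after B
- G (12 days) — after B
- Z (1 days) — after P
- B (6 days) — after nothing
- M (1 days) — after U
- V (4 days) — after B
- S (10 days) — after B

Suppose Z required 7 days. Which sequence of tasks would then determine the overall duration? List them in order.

B, P, U, M

Critical path before the change: B→P→U→M = 6+5+10+1 = 22 giving 22 days.
Z has 10 days of float (longest path through it is 12).
No other chain overtakes it, so the finish is 22 days.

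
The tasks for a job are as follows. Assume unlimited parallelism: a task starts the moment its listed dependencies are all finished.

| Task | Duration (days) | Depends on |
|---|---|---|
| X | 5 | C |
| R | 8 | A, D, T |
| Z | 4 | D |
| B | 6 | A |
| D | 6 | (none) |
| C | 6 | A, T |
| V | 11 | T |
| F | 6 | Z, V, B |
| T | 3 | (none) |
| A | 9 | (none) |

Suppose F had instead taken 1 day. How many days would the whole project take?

Critical path before the change: A→B→F = 9+6+6 = 21 giving 21 days.
F lies on that path, so at 1 day the path becomes 16 days.
New critical path: A→C→X = 9+6+5 = 20 ⇒ 20 days.

20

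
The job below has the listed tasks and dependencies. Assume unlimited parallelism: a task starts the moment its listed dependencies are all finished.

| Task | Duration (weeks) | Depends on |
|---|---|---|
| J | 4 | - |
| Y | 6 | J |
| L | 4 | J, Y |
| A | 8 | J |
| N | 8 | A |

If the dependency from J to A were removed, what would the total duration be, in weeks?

Original critical path: J→A→N = 4+8+8 = 20 ⇒ 20 weeks.
Without J→A, A's earliest start moves from 4 to 0.
The longest chain is now A→N = 8+8 = 16, so the schedule takes 16 weeks.

16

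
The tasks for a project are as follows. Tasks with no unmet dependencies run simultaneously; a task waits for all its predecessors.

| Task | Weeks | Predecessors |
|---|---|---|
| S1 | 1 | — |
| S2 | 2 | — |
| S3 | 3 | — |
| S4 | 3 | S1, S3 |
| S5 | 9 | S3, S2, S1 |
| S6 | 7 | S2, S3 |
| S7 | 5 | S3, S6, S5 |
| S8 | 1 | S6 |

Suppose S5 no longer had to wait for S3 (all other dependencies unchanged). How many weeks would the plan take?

16

With the dependency in place, S3→S5→S7 = 3+9+5 = 17 sets the finish at 17 weeks.
Without S3→S5, S5's earliest start moves from 3 to 2.
New critical path: S2→S5→S7 = 2+9+5 = 16 ⇒ 16 weeks.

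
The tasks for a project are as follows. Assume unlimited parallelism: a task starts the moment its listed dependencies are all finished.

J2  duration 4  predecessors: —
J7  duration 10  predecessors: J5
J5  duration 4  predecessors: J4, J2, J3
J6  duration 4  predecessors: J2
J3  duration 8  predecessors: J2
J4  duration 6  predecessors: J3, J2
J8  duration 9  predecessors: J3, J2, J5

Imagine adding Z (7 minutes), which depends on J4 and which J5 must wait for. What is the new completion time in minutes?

39

Originally the project takes 32 minutes.
With Z inserted, J5 now waits for max(J4, J2, J3, Z).
New critical path: J2→J3→J4→Z→J5→J7 = 4+8+6+7+4+10 = 39 ⇒ 39 minutes.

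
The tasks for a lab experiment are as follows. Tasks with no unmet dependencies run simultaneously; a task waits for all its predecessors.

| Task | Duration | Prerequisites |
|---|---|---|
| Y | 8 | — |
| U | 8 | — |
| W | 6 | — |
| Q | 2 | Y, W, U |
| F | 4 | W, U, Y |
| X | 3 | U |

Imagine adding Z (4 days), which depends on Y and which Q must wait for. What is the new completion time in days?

Originally the plan takes 12 days.
With Z inserted, Q now waits for max(Y, W, U, Z).
New critical path: Y→Z→Q = 8+4+2 = 14 ⇒ 14 days.

14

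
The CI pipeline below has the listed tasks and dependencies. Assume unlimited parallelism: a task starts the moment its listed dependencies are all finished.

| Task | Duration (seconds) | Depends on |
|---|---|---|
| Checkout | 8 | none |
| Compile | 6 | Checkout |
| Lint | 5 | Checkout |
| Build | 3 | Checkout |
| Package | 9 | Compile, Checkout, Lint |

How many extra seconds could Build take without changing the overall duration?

The longest chain is Checkout→Compile→Package = 8+6+9 = 23; overall finish 23 seconds.
The longest chain containing Build totals 11 seconds.
So Build can slip 23 − 11 = 12 seconds.

12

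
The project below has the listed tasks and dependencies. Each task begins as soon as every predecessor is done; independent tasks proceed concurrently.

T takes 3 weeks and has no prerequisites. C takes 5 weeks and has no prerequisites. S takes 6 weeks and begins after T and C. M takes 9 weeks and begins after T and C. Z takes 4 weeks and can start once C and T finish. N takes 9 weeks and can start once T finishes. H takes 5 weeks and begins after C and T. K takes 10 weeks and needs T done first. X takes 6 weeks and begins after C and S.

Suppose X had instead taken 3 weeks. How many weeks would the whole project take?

14

As given, the longest chain is C→S→X = 5+6+6 = 17, so the finish is 17 weeks.
X lies on that path, so at 3 weeks the path becomes 14 weeks.
That remains the longest chain; total 14 weeks.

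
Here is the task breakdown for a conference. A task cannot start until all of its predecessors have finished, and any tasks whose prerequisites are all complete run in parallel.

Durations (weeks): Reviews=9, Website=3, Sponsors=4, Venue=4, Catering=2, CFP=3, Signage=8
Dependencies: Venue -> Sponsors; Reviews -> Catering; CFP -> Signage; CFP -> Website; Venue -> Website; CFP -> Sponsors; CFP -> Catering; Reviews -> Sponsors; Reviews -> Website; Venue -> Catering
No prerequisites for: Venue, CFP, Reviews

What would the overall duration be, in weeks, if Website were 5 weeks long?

The binding path is Reviews→Sponsors = 9+4 = 13; finish at 13 weeks.
Website has 1 week of float (longest path through it is 12).
New critical path: Reviews→Website = 9+5 = 14 ⇒ 14 weeks.

14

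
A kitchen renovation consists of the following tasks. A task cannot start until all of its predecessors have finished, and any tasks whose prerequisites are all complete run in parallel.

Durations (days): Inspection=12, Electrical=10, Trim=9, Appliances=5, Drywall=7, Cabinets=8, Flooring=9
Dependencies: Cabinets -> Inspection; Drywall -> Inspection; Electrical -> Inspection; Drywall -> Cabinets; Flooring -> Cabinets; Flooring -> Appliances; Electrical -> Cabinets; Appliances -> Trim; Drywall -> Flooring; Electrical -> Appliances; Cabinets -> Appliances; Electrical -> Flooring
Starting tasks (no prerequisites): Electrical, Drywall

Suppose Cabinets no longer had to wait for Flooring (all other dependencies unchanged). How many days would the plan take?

Before: longest chain Electrical→Flooring→Cabinets→Appliances→Trim = 10+9+8+5+9 = 41, finish 41.
Without Flooring→Cabinets, Cabinets's earliest start moves from 19 to 10.
The longest chain is now Electrical→Flooring→Appliances→Trim = 10+9+5+9 = 33, so the plan takes 33 days.

33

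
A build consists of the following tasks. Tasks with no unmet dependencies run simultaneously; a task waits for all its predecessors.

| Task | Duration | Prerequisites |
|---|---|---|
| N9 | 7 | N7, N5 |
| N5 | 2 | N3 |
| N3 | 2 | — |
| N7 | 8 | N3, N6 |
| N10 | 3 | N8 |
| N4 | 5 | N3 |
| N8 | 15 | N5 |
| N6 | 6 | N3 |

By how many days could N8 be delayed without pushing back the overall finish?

N3→N6→N7→N9 = 2+6+8+7 = 23 sets the makespan at 23 days.
N8 finishes as early as 19 and must finish by 20.
Slack of N8 = 5 − 4 = 1 day.

1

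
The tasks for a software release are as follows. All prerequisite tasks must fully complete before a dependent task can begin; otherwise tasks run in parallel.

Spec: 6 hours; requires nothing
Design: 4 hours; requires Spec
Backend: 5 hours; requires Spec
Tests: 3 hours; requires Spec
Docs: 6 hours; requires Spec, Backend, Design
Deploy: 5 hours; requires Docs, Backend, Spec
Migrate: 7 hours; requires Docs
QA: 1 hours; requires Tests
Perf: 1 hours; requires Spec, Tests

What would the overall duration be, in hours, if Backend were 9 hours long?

Baseline: Spec→Backend→Docs→Migrate = 6+5+6+7 = 24 → 24 hours.
Since Backend is critical, the +4 change carries straight to that chain (now 28 hours).
No other chain overtakes it, so the finish is 28 hours.

28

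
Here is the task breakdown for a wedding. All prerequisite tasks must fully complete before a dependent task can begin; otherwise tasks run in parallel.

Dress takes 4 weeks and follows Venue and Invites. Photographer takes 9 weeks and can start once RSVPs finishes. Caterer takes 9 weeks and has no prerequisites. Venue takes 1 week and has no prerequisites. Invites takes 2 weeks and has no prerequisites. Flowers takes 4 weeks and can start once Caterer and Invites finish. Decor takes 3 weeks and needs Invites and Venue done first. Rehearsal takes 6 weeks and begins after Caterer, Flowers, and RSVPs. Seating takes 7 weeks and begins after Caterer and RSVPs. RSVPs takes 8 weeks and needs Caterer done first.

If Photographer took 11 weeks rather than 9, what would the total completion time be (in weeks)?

28

Critical path before the change: Caterer→RSVPs→Photographer = 9+8+9 = 26 giving 26 weeks.
Photographer lies on that path, so at 11 weeks the path becomes 28 weeks.
No other chain overtakes it, so the finish is 28 weeks.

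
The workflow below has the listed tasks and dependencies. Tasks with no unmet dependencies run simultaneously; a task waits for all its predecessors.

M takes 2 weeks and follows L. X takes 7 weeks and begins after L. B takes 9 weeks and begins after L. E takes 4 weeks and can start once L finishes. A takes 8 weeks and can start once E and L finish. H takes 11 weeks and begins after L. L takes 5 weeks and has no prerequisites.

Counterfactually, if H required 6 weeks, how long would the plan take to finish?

17

The binding path is L→E→A = 5+4+8 = 17; finish at 17 weeks.
H is off the critical path — its longest chain is 16 weeks, giving 1 of slack.
The critical path is still L→E→A; finish is now 17 weeks.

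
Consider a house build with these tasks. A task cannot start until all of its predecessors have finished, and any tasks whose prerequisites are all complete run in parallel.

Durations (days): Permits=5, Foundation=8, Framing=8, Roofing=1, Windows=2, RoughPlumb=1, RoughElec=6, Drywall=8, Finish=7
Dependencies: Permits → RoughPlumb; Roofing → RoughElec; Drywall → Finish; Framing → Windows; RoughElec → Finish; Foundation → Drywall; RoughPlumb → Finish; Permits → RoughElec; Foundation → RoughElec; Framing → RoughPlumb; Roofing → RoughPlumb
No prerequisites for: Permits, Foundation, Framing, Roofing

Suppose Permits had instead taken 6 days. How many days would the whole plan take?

Critical path before the change: Foundation→Drywall→Finish = 8+8+7 = 23 giving 23 days.
Permits is off the critical path — its longest chain is 18 days, giving 5 of slack.
No other chain overtakes it, so the finish is 23 days.

23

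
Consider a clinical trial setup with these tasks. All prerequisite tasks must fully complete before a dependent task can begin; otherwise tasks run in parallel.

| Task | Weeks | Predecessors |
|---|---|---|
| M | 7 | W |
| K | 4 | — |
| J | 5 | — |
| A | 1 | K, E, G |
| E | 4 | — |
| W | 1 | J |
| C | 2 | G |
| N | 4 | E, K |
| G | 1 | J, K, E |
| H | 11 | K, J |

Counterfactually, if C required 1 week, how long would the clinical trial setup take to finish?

16

Critical path before the change: J→H = 5+11 = 16 giving 16 weeks.
The longest path through C is only 8 weeks, so C has float 8.
No other chain overtakes it, so the finish is 16 weeks.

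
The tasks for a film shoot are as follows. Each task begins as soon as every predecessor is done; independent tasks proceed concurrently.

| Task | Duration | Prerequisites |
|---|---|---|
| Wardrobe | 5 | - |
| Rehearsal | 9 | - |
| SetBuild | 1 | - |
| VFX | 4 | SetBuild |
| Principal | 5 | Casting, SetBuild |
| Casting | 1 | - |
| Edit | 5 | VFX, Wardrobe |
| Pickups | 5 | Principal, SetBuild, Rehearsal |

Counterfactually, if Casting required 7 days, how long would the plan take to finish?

Critical path before the change: Rehearsal→Pickups = 9+5 = 14 giving 14 days.
Casting is off the critical path — its longest chain is 11 days, giving 3 of slack.
Now Casting→Principal→Pickups = 7+5+5 = 17 is longest, so the finish becomes 17 days.

17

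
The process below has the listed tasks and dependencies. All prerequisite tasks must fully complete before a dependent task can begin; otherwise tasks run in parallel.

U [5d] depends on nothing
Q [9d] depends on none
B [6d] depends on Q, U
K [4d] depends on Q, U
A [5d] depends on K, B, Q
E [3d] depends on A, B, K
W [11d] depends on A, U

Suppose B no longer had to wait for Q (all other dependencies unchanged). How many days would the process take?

Before: longest chain Q→B→A→W = 9+6+5+11 = 31, finish 31.
Without Q→B, B's earliest start moves from 9 to 5.
The longest chain is now Q→K→A→W = 9+4+5+11 = 29, so the process takes 29 days.

29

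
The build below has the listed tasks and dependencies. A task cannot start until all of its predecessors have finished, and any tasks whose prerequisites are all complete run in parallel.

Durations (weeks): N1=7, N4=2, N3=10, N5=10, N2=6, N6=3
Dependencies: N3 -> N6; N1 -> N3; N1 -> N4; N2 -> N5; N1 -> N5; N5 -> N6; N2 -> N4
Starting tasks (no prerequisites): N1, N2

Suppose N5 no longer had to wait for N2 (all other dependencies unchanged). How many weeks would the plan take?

Before: longest chain N1→N3→N6 = 7+10+3 = 20, finish 20.
Dropping N2→N5 doesn't change N5's earliest start (7); another predecessor still binds.
The longest chain is now N1→N3→N6 = 7+10+3 = 20, so the plan takes 20 weeks.

20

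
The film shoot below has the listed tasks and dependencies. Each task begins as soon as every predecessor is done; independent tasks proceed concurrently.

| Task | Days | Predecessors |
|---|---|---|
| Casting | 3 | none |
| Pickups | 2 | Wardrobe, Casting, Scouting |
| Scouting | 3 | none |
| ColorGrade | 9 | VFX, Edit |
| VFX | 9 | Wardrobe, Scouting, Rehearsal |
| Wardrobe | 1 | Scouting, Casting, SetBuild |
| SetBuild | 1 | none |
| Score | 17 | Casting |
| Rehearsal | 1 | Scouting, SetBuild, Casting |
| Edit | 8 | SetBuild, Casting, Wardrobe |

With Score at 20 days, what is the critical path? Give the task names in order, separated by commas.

Casting, Score

The binding path is Casting→Wardrobe→VFX→ColorGrade = 3+1+9+9 = 22; finish at 22 days.
Score is off the critical path — its longest chain is 20 days, giving 2 of slack.
The binding chain switches to Casting→Score = 3+20 = 23; finish 23 days.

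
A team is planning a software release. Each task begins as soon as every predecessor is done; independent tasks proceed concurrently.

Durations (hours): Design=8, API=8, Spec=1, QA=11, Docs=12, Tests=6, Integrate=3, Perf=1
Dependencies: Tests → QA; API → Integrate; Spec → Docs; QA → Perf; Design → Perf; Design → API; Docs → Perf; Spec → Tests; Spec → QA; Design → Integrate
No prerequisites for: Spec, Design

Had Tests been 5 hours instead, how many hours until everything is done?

19

The binding path is Spec→Tests→QA→Perf = 1+6+11+1 = 19; finish at 19 hours.
Tests is on the critical path; changing it to 5 makes that path 18 hours.
The binding chain switches to Design→API→Integrate = 8+8+3 = 19; finish 19 hours.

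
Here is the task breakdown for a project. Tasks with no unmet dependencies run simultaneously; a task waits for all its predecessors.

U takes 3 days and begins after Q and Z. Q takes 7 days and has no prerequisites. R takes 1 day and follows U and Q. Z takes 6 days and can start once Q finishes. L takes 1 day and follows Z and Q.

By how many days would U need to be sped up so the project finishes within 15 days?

Current finish: 17 days; target: 15.
U is on every critical path, so each day cut from U cuts the finish by one (this holds down to a finish of 15).
Need 17 − 15 = 2 days off U → U becomes 1 day, finish becomes 15.

2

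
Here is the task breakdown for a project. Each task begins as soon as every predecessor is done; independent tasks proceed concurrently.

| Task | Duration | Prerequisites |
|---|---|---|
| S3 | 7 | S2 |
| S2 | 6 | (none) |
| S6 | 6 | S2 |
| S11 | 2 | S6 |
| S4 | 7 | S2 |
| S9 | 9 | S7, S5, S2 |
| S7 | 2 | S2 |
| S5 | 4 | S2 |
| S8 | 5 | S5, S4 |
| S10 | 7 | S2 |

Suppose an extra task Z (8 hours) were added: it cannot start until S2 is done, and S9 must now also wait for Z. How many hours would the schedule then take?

23

Originally the schedule takes 19 hours.
With Z inserted, S9 now waits for max(S7, S5, S2, Z).
New critical path: S2→Z→S9 = 6+8+9 = 23 ⇒ 23 hours.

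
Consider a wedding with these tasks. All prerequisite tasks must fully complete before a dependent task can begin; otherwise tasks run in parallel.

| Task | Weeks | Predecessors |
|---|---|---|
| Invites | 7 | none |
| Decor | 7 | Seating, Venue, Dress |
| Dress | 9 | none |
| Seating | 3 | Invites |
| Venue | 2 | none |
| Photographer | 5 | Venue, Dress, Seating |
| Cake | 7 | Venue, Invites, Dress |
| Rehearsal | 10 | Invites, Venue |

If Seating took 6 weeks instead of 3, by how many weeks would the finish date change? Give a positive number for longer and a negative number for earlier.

Baseline: Invites→Seating→Decor = 7+3+7 = 17 → 17 weeks.
Seating is on the critical path; changing it to 6 makes that path 20 weeks.
No other chain overtakes it, so the finish is 20 weeks.
Change in finish: 20 − 17 = +3 weeks.

3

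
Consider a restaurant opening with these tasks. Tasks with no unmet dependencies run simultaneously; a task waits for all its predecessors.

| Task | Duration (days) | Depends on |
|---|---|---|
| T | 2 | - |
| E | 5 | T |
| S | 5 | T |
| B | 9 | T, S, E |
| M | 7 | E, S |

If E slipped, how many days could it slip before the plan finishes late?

0

T→E→B = 2+5+9 = 16 sets the makespan at 16 days.
The longest chain containing E totals 16 days.
Float = 16 − 16 = 0.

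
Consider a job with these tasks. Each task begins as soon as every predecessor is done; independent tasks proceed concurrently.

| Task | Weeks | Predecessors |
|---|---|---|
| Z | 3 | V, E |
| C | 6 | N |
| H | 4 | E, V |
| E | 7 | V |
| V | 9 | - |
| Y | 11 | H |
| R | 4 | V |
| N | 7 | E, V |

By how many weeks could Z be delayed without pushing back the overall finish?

Critical path: V→E→H→Y = 9+7+4+11 = 31, so the finish is 31 weeks.
Z finishes as early as 19 and must finish by 31.
Slack of Z = 28 − 16 = 12 weeks.

12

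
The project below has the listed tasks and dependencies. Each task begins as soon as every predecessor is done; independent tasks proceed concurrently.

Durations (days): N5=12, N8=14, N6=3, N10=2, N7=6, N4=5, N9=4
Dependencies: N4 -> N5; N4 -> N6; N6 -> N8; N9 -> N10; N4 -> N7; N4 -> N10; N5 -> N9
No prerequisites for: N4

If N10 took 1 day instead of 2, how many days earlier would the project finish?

Baseline: N4→N5→N9→N10 = 5+12+4+2 = 23 → 23 days.
N10 is on the critical path; changing it to 1 makes that path 22 days.
No other chain overtakes it, so the finish is 22 days.
Change in finish: 22 − 23 = -1 days.

1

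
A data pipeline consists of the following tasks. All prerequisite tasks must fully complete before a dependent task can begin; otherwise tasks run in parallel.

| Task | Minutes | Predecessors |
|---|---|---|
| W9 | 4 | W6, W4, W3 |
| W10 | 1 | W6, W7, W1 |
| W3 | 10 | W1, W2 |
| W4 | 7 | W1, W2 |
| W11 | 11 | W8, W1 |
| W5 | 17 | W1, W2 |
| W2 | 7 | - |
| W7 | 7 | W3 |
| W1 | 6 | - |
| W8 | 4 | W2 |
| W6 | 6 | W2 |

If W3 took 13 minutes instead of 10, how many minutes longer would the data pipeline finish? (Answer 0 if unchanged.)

3

Baseline: W2→W3→W7→W10 = 7+10+7+1 = 25 → 25 minutes.
Since W3 is critical, the +3 change carries straight to that chain (now 28 minutes).
No other chain overtakes it, so the finish is 28 minutes.
Change in finish: 28 − 25 = +3 minutes.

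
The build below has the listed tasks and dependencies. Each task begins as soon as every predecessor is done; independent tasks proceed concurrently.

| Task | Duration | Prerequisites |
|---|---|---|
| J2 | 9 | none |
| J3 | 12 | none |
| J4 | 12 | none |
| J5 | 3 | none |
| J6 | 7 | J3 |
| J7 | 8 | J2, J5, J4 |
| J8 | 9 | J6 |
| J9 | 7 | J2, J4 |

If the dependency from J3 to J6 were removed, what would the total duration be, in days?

20

Before: longest chain J3→J6→J8 = 12+7+9 = 28, finish 28.
Without J3→J6, J6's earliest start moves from 12 to 0.
The longest chain is now J4→J7 = 12+8 = 20, so the schedule takes 20 days.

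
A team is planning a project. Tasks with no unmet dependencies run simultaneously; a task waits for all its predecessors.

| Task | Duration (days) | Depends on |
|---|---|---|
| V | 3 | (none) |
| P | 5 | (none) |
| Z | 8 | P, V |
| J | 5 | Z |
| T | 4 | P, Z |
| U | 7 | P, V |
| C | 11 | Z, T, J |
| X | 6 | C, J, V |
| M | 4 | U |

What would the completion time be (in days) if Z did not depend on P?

33

Original critical path: P→Z→J→C→X = 5+8+5+11+6 = 35 ⇒ 35 days.
Without P→Z, Z's earliest start moves from 5 to 3.
New critical path: V→Z→J→C→X = 3+8+5+11+6 = 33 ⇒ 33 days.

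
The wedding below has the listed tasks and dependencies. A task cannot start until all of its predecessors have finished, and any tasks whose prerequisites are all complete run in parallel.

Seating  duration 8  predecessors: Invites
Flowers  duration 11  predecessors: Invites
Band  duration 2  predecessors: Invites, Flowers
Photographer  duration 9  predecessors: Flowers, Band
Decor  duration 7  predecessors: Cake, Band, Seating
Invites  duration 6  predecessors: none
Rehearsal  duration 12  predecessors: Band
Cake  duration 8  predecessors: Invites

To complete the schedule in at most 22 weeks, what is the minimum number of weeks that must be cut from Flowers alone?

9

Current finish: 31 weeks; target: 22.
Flowers is on every critical path, so each week cut from Flowers cuts the finish by one (this holds down to a finish of 21).
Need 31 − 22 = 9 weeks off Flowers → Flowers becomes 2 weeks, finish becomes 22.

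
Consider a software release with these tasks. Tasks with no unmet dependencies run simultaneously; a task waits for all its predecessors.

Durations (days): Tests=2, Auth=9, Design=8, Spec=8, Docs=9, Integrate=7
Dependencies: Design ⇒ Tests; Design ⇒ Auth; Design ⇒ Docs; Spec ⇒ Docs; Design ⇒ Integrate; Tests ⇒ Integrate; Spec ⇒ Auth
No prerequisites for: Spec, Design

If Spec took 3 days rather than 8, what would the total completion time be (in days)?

Critical path before the change: Spec→Auth = 8+9 = 17 giving 17 days.
Since Spec is critical, the -5 change carries straight to that chain (now 12 days).
Now Design→Auth = 8+9 = 17 is longest, so the finish becomes 17 days.

17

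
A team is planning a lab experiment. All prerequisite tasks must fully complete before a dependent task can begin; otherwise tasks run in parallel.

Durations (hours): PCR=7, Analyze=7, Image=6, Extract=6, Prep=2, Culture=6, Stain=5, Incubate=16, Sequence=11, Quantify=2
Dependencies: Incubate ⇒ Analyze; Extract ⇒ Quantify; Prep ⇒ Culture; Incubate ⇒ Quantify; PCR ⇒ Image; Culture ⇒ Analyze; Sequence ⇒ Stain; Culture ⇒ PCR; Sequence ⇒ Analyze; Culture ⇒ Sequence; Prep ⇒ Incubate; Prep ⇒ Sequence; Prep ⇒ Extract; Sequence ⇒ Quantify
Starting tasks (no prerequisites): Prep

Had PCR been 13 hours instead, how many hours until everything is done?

Critical path before the change: Prep→Culture→Sequence→Analyze = 2+6+11+7 = 26 giving 26 hours.
PCR has 5 hours of float (longest path through it is 21).
The binding chain switches to Prep→Culture→PCR→Image = 2+6+13+6 = 27; finish 27 hours.

27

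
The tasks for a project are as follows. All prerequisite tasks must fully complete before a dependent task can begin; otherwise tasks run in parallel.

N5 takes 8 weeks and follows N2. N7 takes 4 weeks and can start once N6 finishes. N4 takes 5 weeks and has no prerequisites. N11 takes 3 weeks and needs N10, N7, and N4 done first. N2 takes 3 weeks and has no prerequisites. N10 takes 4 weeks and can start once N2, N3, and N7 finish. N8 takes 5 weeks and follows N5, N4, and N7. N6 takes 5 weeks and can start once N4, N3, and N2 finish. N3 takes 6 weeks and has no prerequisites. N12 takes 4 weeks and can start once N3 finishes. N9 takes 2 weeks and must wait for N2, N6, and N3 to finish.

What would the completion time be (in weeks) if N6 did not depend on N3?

Original critical path: N3→N6→N7→N10→N11 = 6+5+4+4+3 = 22 ⇒ 22 weeks.
Without N3→N6, N6's earliest start moves from 6 to 5.
The longest chain is now N4→N6→N7→N10→N11 = 5+5+4+4+3 = 21, so the project takes 21 weeks.

21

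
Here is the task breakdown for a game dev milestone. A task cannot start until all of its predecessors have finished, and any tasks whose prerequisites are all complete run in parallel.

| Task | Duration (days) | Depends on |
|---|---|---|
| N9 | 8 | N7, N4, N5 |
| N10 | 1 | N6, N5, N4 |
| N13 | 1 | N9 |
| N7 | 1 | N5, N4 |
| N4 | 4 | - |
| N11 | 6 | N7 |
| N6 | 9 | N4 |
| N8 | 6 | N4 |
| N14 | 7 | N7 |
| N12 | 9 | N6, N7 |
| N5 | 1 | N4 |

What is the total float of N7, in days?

7

The longest chain is N4→N6→N12 = 4+9+9 = 22; overall finish 22 days.
Longest path through N7: 15 days (earliest finish 6, latest finish 13).
Float = 22 − 15 = 7.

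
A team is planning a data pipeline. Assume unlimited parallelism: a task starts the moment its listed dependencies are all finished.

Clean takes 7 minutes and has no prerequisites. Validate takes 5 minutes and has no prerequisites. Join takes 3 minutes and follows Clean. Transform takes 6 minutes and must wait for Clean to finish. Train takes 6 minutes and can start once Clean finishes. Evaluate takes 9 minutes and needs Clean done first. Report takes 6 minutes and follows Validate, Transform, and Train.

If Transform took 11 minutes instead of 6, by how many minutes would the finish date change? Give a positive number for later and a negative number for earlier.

5

Actual critical path: Clean→Transform→Report = 7+6+6 = 19 ⇒ 19 minutes.
Since Transform is critical, the +5 change carries straight to that chain (now 24 minutes).
That remains the longest chain; total 24 minutes.
Change in finish: 24 − 19 = +5 minutes.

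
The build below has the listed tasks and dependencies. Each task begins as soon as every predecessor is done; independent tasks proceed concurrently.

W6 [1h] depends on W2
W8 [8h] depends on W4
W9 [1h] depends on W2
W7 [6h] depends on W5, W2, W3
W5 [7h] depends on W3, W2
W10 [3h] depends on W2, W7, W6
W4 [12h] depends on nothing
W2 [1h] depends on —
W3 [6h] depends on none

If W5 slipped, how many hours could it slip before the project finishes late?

W3→W5→W7→W10 = 6+7+6+3 = 22 sets the makespan at 22 hours.
The longest chain containing W5 totals 22 hours.
So W5 can slip 13 − 13 = 0 hours.

0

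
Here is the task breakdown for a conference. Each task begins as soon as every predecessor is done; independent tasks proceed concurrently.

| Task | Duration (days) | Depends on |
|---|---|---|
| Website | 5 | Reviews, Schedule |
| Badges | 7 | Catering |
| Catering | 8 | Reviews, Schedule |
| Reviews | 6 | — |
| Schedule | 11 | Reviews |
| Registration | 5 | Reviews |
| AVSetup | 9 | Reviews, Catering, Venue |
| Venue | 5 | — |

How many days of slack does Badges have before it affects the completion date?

Reviews→Schedule→Catering→AVSetup = 6+11+8+9 = 34 sets the makespan at 34 days.
The longest chain containing Badges totals 32 days.
So Badges can slip 34 − 32 = 2 days.

2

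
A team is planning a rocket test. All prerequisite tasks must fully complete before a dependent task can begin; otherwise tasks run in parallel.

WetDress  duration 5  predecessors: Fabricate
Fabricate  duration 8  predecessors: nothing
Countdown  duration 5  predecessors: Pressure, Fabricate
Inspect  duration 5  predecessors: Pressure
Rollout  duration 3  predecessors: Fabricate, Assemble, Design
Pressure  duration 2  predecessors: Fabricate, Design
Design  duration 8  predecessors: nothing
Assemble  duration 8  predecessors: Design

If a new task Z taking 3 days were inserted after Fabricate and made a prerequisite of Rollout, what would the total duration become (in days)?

19

Originally the schedule takes 19 days.
With Z inserted, Rollout now waits for max(Fabricate, Assemble, Design, Z).
New critical path: Design→Assemble→Rollout = 8+8+3 = 19 ⇒ 19 days.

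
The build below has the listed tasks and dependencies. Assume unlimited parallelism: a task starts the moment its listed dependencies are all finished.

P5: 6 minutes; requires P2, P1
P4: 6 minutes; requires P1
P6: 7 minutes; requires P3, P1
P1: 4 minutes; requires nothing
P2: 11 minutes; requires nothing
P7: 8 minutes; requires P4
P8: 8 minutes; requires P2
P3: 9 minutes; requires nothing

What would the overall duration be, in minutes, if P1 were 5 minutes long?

19

The binding path is P2→P8 = 11+8 = 19; finish at 19 minutes.
The longest path through P1 is only 18 minutes, so P1 has float 1.
New critical path: P1→P4→P7 = 5+6+8 = 19 ⇒ 19 minutes.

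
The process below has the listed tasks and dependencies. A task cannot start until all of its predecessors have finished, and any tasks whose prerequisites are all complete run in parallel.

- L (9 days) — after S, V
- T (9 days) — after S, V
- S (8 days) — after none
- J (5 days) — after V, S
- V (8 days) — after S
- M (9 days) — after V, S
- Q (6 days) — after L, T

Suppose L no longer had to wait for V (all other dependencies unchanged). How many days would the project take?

Before: longest chain S→V→T→Q = 8+8+9+6 = 31, finish 31.
Without V→L, L's earliest start moves from 16 to 8.
New critical path: S→V→T→Q = 8+8+9+6 = 31 ⇒ 31 days.

31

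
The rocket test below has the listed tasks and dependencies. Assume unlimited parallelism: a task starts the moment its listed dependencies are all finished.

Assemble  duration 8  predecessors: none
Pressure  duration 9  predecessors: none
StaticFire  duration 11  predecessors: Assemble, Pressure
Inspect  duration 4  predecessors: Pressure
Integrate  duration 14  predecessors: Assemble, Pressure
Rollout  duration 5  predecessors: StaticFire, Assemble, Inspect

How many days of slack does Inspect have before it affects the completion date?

The longest chain is Pressure→StaticFire→Rollout = 9+11+5 = 25; overall finish 25 days.
Inspect finishes as early as 13 and must finish by 20.
So Inspect can slip 20 − 13 = 7 days.

7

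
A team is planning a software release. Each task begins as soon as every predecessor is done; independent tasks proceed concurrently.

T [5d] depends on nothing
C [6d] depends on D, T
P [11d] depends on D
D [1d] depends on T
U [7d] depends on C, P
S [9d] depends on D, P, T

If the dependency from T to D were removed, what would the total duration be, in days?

21

Before: longest chain T→D→P→S = 5+1+11+9 = 26, finish 26.
Without T→D, D's earliest start moves from 5 to 0.
New critical path: D→P→S = 1+11+9 = 21 ⇒ 21 days.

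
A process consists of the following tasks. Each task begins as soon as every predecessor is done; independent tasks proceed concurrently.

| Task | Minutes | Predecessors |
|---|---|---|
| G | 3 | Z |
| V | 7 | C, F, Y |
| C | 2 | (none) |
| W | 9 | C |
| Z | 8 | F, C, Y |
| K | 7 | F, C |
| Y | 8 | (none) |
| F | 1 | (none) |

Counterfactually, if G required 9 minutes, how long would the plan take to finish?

25

The binding path is Y→Z→G = 8+8+3 = 19; finish at 19 minutes.
Since G is critical, the +6 change carries straight to that chain (now 25 minutes).
That remains the longest chain; total 25 minutes.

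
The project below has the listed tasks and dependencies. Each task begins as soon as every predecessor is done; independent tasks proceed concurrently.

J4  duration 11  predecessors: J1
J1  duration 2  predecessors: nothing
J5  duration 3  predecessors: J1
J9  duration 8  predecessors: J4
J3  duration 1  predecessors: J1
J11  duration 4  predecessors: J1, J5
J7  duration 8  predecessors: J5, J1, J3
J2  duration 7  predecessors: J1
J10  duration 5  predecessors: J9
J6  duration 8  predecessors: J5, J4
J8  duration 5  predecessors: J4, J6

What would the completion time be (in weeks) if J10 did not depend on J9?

26

Original critical path: J1→J4→J6→J8 = 2+11+8+5 = 26 ⇒ 26 weeks.
Without J9→J10, J10's earliest start moves from 21 to 0.
After: J1→J4→J6→J8 = 2+11+8+5 = 26 → 26 weeks.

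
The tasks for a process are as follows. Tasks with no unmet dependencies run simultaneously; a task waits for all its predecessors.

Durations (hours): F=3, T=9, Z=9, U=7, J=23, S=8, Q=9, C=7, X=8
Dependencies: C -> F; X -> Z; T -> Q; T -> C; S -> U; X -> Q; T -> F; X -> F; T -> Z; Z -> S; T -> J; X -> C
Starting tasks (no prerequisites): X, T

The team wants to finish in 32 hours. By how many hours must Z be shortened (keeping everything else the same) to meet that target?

1

Current finish: 33 hours; target: 32.
Z is on every critical path, so each hour cut from Z cuts the finish by one (this holds down to a finish of 32).
Need 33 − 32 = 1 hour off Z → Z becomes 8 hours, finish becomes 32.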